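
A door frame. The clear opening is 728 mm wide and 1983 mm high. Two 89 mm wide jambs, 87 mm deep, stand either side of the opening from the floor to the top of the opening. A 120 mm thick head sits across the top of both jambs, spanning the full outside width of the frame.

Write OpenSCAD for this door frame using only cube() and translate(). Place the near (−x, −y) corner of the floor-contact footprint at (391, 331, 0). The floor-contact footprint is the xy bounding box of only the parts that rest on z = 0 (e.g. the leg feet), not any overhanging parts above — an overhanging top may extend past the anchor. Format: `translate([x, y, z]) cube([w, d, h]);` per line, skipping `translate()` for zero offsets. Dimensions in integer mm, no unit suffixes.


translate([391, 331, 0]) cube([89, 87, 1983]);
translate([1208, 331, 0]) cube([89, 87, 1983]);
translate([391, 331, 1983]) cube([906, 87, 120]);


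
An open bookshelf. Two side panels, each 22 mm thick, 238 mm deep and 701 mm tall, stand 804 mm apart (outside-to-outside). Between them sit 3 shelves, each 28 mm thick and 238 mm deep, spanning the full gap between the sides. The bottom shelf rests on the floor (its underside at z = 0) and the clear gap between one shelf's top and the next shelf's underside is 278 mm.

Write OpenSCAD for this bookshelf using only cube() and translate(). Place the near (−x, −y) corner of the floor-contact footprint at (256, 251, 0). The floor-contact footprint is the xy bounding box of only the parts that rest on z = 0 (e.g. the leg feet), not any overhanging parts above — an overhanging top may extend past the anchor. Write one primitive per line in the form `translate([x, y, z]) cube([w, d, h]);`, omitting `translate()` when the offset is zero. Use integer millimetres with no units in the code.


translate([256, 251, 0]) cube([22, 238, 701]);
translate([1038, 251, 0]) cube([22, 238, 701]);
translate([278, 251, 0]) cube([760, 238, 28]);
translate([278, 251, 306]) cube([760, 238, 28]);
translate([278, 251, 612]) cube([760, 238, 28]);


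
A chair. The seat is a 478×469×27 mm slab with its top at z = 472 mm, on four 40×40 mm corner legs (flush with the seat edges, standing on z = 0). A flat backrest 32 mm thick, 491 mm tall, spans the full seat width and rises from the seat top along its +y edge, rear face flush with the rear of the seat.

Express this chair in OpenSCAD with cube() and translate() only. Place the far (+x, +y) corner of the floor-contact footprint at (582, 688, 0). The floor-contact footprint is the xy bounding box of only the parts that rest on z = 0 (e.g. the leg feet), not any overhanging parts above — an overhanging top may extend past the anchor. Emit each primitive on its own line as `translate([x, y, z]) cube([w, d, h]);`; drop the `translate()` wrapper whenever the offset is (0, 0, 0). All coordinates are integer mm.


translate([104, 219, 445]) cube([478, 469, 27]);
translate([104, 219, 0]) cube([40, 40, 445]);
translate([542, 219, 0]) cube([40, 40, 445]);
translate([104, 648, 0]) cube([40, 40, 445]);
translate([542, 648, 0]) cube([40, 40, 445]);
translate([104, 656, 472]) cube([478, 32, 491]);


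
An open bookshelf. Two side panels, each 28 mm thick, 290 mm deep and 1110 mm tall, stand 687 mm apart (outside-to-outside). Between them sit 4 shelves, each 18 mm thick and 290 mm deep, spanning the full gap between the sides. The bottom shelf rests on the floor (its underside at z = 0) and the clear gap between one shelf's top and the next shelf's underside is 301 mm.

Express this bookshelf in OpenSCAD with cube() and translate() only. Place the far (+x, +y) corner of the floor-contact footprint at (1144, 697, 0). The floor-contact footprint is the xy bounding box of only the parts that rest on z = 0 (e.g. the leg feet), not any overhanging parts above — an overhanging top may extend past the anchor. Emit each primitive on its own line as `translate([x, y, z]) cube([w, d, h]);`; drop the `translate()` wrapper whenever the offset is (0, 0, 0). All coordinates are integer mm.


translate([457, 407, 0]) cube([28, 290, 1110]);
translate([1116, 407, 0]) cube([28, 290, 1110]);
translate([485, 407, 0]) cube([631, 290, 18]);
translate([485, 407, 319]) cube([631, 290, 18]);
translate([485, 407, 638]) cube([631, 290, 18]);
translate([485, 407, 957]) cube([631, 290, 18]);


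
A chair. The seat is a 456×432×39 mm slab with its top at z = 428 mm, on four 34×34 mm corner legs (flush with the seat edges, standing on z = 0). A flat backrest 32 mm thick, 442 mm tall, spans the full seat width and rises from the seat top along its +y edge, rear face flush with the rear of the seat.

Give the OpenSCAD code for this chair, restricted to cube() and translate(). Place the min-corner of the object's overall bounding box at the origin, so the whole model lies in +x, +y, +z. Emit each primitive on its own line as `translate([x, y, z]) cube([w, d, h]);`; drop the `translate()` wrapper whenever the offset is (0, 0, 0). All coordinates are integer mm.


translate([0, 0, 389]) cube([456, 432, 39]);
cube([34, 34, 389]);
translate([422, 0, 0]) cube([34, 34, 389]);
translate([0, 398, 0]) cube([34, 34, 389]);
translate([422, 398, 0]) cube([34, 34, 389]);
translate([0, 400, 428]) cube([456, 32, 442]);


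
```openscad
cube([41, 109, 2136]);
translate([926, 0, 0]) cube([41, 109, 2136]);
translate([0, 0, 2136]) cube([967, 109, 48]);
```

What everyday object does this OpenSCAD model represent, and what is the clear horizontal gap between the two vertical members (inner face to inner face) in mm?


A door frame. The clear opening width is 885 mm.

Two 2136 mm tall posts with a header on top — a door frame. The left jamb is 41 mm wide at x = 0; the right jamb starts at x = 926. The clear opening is 926 − 41 = 885 mm.


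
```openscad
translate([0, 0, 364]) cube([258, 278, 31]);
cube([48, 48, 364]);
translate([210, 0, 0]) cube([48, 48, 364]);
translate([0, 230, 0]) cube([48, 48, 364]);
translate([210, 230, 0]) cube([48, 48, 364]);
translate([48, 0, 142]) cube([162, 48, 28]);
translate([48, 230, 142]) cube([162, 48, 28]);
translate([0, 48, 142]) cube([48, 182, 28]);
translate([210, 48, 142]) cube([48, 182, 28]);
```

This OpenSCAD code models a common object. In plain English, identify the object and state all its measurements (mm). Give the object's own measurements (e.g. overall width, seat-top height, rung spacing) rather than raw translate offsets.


A simple wooden stool: a rectangular seat 258 mm (x) by 278 mm (y), 31 mm thick, top face at z = 395 mm, on four square legs, each 48×48 mm in cross-section. The legs rest on z = 0, each flush with a corner of the seat. Four stretchers, 48 mm wide and 28 mm tall, connect adjacent legs with their undersides at z = 142 mm, each running between the inner faces of the legs it joins and aligned with the legs' outer faces on the other axis.


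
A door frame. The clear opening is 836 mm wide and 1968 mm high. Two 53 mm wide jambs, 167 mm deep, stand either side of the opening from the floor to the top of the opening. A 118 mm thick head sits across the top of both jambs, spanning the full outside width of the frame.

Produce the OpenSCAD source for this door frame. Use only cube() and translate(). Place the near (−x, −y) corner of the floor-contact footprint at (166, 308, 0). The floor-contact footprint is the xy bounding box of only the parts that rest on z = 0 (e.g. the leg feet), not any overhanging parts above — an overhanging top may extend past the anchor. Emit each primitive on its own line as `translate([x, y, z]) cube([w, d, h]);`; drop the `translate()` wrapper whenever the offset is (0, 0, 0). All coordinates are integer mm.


translate([166, 308, 0]) cube([53, 167, 1968]);
translate([1055, 308, 0]) cube([53, 167, 1968]);
translate([166, 308, 1968]) cube([942, 167, 118]);


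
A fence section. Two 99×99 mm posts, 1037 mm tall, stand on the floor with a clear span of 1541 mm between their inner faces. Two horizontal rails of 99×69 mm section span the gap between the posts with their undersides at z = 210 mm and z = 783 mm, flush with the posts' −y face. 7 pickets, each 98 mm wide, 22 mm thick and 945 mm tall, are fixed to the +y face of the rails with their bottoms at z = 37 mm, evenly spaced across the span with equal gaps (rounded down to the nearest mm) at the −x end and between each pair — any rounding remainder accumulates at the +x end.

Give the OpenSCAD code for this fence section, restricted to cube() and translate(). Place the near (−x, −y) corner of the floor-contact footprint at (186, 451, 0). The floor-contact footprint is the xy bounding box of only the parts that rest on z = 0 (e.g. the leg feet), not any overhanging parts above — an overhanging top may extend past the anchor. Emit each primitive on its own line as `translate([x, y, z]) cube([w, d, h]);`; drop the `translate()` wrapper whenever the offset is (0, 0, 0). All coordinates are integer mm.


translate([186, 451, 0]) cube([99, 99, 1037]);
translate([1826, 451, 0]) cube([99, 99, 1037]);
translate([285, 451, 210]) cube([1541, 99, 69]);
translate([285, 451, 783]) cube([1541, 99, 69]);
translate([391, 550, 37]) cube([98, 22, 945]);
translate([595, 550, 37]) cube([98, 22, 945]);
translate([799, 550, 37]) cube([98, 22, 945]);
translate([1003, 550, 37]) cube([98, 22, 945]);
translate([1207, 550, 37]) cube([98, 22, 945]);
translate([1411, 550, 37]) cube([98, 22, 945]);
translate([1615, 550, 37]) cube([98, 22, 945]);


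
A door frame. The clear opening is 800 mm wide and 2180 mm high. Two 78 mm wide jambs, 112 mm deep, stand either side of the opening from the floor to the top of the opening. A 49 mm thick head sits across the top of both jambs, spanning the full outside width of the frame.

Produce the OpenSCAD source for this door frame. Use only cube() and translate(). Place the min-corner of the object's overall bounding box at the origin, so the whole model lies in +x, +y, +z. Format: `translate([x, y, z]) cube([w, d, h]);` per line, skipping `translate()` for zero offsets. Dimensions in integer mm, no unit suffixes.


cube([78, 112, 2180]);
translate([878, 0, 0]) cube([78, 112, 2180]);
translate([0, 0, 2180]) cube([956, 112, 49]);


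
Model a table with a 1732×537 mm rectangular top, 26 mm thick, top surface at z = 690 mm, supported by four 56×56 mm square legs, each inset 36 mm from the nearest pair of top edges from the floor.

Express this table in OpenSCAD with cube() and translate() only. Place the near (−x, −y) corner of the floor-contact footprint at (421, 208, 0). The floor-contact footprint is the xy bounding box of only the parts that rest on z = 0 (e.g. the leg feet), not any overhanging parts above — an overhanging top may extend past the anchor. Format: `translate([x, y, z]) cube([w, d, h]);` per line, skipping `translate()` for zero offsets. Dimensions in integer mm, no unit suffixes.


// leg_h = 690 - 26 = 664
translate([385, 172, 664]) cube([1732, 537, 26]);
translate([421, 208, 0]) cube([56, 56, 664]);
translate([2025, 208, 0]) cube([56, 56, 664]);
translate([421, 617, 0]) cube([56, 56, 664]);
translate([2025, 617, 0]) cube([56, 56, 664]);


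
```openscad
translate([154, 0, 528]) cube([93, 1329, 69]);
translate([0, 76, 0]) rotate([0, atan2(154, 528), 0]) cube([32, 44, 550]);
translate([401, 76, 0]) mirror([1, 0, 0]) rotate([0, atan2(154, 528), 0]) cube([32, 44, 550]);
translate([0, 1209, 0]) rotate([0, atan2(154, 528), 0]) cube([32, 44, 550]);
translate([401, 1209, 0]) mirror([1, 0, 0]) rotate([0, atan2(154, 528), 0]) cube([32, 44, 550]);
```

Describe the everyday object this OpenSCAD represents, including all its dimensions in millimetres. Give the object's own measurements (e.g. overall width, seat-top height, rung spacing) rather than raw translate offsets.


A sawhorse. A 93×1329×69 mm beam (x, y, z) sits on two A-frame leg pairs. Each pair is two raked legs of 32×44 mm section (44 mm along y) splaying symmetrically in x. Each leg rises 528 mm vertically over 154 mm of horizontal reach and is 550 mm long along its own axis. Every leg's outer bottom edge rests on the floor and its outer top edge meets a bottom edge of the beam — the left legs (tilting toward +x) meet the beam's −x bottom edge, the right legs (their mirror images, tilting toward −x) meet its +x bottom edge — so the leg tops tuck under the beam, the beam's underside is 528 mm above the floor, and the feet are 401 mm apart outside-to-outside with the beam centred between them. The two leg pairs are set in 76 mm from either end of the beam.


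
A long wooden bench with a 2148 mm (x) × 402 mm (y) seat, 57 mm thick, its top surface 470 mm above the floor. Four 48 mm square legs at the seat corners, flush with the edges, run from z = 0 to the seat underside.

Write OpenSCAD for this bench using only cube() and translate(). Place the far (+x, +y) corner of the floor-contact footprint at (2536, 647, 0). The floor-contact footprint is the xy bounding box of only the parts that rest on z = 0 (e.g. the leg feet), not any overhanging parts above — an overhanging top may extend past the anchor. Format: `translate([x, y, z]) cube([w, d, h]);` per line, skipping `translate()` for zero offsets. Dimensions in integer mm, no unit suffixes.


translate([388, 245, 413]) cube([2148, 402, 57]);
translate([388, 245, 0]) cube([48, 48, 413]);
translate([388, 599, 0]) cube([48, 48, 413]);
translate([2488, 245, 0]) cube([48, 48, 413]);
translate([2488, 599, 0]) cube([48, 48, 413]);


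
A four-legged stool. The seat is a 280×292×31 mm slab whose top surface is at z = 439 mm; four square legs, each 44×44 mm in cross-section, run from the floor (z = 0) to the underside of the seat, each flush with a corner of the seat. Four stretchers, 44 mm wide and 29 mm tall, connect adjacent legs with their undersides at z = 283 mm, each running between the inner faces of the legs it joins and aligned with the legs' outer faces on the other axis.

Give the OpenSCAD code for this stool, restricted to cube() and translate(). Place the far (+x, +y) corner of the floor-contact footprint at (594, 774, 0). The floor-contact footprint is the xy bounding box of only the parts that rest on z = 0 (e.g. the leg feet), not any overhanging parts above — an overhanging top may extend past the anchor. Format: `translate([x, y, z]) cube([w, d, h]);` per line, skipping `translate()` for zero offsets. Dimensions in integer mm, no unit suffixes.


translate([314, 482, 408]) cube([280, 292, 31]);
translate([314, 482, 0]) cube([44, 44, 408]);
translate([550, 482, 0]) cube([44, 44, 408]);
translate([314, 730, 0]) cube([44, 44, 408]);
translate([550, 730, 0]) cube([44, 44, 408]);
translate([358, 482, 283]) cube([192, 44, 29]);
translate([358, 730, 283]) cube([192, 44, 29]);
translate([314, 526, 283]) cube([44, 204, 29]);
translate([550, 526, 283]) cube([44, 204, 29]);


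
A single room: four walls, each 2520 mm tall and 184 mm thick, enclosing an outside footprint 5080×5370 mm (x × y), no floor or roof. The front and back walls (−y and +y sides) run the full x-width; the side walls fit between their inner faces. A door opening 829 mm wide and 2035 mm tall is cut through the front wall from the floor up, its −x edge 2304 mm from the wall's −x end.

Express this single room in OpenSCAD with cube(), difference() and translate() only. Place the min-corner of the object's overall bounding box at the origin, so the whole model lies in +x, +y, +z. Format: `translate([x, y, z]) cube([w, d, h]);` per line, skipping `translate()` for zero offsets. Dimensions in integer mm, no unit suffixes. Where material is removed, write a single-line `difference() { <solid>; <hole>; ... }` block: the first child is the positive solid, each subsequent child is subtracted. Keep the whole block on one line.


difference() { cube([5080, 184, 2520]); translate([2304, 0, 0]) cube([829, 184, 2035]); }
translate([0, 5186, 0]) cube([5080, 184, 2520]);
translate([0, 184, 0]) cube([184, 5002, 2520]);
translate([4896, 184, 0]) cube([184, 5002, 2520]);


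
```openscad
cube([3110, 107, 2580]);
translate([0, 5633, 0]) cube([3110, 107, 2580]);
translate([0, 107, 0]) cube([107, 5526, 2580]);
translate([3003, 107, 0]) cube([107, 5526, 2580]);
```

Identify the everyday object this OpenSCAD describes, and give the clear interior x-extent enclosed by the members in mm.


A house (or room) frame. The interior width is 2896 mm.

Four 2580 mm walls enclosing a rectangle with no floor or roof — a room or house frame. Outside width is 3110 mm and wall thickness is 107 mm, so the interior width is 3110 − 2 × 107 = 2896 mm.


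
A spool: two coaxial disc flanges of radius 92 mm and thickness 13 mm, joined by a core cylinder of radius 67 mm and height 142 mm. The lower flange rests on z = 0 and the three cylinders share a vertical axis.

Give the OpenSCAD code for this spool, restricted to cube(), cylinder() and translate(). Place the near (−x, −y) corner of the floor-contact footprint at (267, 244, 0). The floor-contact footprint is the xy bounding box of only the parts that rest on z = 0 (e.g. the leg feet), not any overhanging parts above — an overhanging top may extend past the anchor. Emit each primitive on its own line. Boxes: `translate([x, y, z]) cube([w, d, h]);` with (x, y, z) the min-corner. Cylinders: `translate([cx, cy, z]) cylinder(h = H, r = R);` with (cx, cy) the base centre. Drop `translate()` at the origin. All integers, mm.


translate([359, 336, 0]) cylinder(h = 13, r = 92);
translate([359, 336, 13]) cylinder(h = 142, r = 67);
translate([359, 336, 155]) cylinder(h = 13, r = 92);


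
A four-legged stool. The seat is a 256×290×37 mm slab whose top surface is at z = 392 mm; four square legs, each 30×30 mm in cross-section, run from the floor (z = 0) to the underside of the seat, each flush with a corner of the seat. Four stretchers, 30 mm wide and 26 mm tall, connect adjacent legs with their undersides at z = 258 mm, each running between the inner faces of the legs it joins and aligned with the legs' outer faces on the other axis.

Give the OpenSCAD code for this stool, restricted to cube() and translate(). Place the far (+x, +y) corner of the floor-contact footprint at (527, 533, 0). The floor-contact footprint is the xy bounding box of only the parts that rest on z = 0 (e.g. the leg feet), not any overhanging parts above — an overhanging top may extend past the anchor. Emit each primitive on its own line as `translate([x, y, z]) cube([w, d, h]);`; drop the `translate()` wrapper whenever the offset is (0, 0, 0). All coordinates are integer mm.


// leg_h = 392 - 37 = 355
// stretcher span = 256 - 2*30 = 196
translate([271, 243, 355]) cube([256, 290, 37]);
translate([271, 243, 0]) cube([30, 30, 355]);
translate([497, 243, 0]) cube([30, 30, 355]);
translate([271, 503, 0]) cube([30, 30, 355]);
translate([497, 503, 0]) cube([30, 30, 355]);
translate([301, 243, 258]) cube([196, 30, 26]);
translate([301, 503, 258]) cube([196, 30, 26]);
translate([271, 273, 258]) cube([30, 230, 26]);
translate([497, 273, 258]) cube([30, 230, 26]);


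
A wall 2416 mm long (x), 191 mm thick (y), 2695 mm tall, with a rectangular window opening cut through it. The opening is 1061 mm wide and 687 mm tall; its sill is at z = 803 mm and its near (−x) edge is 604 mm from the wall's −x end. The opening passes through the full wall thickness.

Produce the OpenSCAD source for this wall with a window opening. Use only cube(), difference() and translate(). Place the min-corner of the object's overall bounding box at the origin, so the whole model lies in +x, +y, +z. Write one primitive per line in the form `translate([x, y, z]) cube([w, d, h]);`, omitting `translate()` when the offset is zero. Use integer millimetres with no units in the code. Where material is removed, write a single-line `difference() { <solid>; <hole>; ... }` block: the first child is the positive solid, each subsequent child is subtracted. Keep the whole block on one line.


difference() { cube([2416, 191, 2695]); translate([604, 0, 803]) cube([1061, 191, 687]); }


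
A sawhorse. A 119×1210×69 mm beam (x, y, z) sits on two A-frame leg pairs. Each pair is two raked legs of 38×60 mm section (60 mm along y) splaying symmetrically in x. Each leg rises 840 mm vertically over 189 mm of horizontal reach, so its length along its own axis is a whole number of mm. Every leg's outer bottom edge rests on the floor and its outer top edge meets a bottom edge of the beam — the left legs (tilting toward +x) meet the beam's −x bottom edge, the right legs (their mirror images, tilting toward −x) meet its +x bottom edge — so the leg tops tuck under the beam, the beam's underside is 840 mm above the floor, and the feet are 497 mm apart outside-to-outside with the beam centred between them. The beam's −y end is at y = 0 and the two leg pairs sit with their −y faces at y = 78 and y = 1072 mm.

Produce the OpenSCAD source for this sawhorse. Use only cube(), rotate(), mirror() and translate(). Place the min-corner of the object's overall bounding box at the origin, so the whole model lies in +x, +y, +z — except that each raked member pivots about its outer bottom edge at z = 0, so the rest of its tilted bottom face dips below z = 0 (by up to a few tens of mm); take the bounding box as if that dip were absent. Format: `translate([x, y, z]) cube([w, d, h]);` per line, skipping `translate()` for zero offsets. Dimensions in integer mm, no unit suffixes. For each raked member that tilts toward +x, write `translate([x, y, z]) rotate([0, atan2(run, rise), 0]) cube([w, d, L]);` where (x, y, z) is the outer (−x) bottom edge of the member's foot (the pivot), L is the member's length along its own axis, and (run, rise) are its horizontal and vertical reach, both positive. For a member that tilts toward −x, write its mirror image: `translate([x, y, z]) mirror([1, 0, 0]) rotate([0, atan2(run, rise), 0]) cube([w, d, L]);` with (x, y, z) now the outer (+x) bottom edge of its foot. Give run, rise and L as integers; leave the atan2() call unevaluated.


// leg length = √(189² + 840²) = 861
// right-leg outer foot x = 2·189 + 119 = 497
// beam min-corner = (189, 0, 840)
translate([189, 0, 840]) cube([119, 1210, 69]);
translate([0, 78, 0]) rotate([0, atan2(189, 840), 0]) cube([38, 60, 861]);
translate([497, 78, 0]) mirror([1, 0, 0]) rotate([0, atan2(189, 840), 0]) cube([38, 60, 861]);
translate([0, 1072, 0]) rotate([0, atan2(189, 840), 0]) cube([38, 60, 861]);
translate([497, 1072, 0]) mirror([1, 0, 0]) rotate([0, atan2(189, 840), 0]) cube([38, 60, 861]);


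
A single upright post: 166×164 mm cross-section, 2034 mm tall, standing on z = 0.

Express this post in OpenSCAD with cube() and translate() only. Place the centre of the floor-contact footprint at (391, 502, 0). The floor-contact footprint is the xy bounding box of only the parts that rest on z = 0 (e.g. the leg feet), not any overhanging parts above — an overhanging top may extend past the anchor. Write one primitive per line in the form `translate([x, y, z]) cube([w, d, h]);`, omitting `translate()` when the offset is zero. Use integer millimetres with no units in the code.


translate([308, 420, 0]) cube([166, 164, 2034]);


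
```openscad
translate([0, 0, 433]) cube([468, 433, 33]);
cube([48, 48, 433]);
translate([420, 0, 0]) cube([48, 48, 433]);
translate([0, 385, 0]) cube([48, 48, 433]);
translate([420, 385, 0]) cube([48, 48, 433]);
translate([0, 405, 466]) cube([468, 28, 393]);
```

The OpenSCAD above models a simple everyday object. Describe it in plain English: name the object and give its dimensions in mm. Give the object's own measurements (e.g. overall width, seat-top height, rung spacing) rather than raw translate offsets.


A chair. The seat is a 468×433×33 mm slab with its top at z = 466 mm, on four 48×48 mm corner legs (flush with the seat edges, standing on z = 0). A flat backrest 28 mm thick, 393 mm tall, spans the full seat width and rises from the seat top along its +y edge, rear face flush with the rear of the seat.


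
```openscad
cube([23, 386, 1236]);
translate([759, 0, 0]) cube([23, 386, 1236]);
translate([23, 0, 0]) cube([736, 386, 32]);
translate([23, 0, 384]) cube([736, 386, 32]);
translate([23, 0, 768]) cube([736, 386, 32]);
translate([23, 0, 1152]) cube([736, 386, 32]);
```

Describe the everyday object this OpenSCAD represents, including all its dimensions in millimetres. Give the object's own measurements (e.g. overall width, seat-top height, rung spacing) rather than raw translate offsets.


An open bookshelf. Two side panels, each 23 mm thick, 386 mm deep and 1236 mm tall, stand 782 mm apart (outside-to-outside). Between them sit 4 shelves, each 32 mm thick and 386 mm deep, spanning the full gap between the sides. The bottom shelf rests on the floor (its underside at z = 0) and the clear gap between one shelf's top and the next shelf's underside is 352 mm.


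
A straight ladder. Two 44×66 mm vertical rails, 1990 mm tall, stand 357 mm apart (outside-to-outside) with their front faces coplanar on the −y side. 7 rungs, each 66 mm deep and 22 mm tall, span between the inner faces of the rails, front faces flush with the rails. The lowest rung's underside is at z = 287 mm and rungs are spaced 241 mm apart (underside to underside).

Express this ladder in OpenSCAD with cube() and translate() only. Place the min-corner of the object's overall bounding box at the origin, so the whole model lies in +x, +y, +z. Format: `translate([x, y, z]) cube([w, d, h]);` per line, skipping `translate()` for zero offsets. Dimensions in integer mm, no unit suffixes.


cube([44, 66, 1990]);
translate([313, 0, 0]) cube([44, 66, 1990]);
translate([44, 0, 287]) cube([269, 66, 22]);
translate([44, 0, 528]) cube([269, 66, 22]);
translate([44, 0, 769]) cube([269, 66, 22]);
translate([44, 0, 1010]) cube([269, 66, 22]);
translate([44, 0, 1251]) cube([269, 66, 22]);
translate([44, 0, 1492]) cube([269, 66, 22]);
translate([44, 0, 1733]) cube([269, 66, 22]);


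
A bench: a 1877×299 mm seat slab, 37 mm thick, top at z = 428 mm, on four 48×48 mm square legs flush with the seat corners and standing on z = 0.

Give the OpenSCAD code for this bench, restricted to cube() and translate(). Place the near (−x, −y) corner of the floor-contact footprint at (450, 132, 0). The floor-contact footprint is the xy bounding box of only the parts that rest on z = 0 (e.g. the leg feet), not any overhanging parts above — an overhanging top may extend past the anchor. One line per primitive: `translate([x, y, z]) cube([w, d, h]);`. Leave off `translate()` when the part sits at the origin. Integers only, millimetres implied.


translate([450, 132, 391]) cube([1877, 299, 37]);
translate([450, 132, 0]) cube([48, 48, 391]);
translate([450, 383, 0]) cube([48, 48, 391]);
translate([2279, 132, 0]) cube([48, 48, 391]);
translate([2279, 383, 0]) cube([48, 48, 391]);


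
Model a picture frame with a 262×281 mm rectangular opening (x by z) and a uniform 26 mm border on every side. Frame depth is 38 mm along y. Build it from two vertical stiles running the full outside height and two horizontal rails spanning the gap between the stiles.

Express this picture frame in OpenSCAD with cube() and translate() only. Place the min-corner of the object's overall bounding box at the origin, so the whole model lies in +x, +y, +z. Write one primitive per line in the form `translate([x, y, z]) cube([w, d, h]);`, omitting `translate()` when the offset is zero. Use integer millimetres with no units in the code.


cube([26, 38, 333]);
translate([288, 0, 0]) cube([26, 38, 333]);
translate([26, 0, 0]) cube([262, 38, 26]);
translate([26, 0, 307]) cube([262, 38, 26]);


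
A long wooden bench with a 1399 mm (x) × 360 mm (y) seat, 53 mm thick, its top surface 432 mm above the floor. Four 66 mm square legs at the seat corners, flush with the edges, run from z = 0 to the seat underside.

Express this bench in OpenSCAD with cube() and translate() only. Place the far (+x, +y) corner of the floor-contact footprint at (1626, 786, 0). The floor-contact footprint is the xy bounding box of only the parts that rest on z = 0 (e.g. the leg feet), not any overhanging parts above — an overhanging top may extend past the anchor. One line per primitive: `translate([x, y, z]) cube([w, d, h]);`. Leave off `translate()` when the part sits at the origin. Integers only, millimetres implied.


translate([227, 426, 379]) cube([1399, 360, 53]);
translate([227, 426, 0]) cube([66, 66, 379]);
translate([227, 720, 0]) cube([66, 66, 379]);
translate([1560, 426, 0]) cube([66, 66, 379]);
translate([1560, 720, 0]) cube([66, 66, 379]);


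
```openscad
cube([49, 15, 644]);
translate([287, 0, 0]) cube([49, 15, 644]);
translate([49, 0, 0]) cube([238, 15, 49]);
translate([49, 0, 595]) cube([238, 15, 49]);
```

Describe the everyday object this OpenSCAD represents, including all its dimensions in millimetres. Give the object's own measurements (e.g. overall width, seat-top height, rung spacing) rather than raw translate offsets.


A rectangular picture frame lying in the x–z plane (depth along y). The opening is 238 mm wide (x) by 546 mm tall (z), surrounded by a border 49 mm wide on all four sides. The frame is 15 mm deep and is made of two full-height vertical stiles with two horizontal rails fitted between them.


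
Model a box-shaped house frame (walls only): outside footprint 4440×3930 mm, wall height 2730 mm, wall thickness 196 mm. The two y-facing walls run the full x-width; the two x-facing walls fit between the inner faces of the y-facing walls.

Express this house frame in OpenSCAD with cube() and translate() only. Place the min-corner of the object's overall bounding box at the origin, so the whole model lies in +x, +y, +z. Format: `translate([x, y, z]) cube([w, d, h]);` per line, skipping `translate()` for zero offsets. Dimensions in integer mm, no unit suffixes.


cube([4440, 196, 2730]);
translate([0, 3734, 0]) cube([4440, 196, 2730]);
translate([0, 196, 0]) cube([196, 3538, 2730]);
translate([4244, 196, 0]) cube([196, 3538, 2730]);


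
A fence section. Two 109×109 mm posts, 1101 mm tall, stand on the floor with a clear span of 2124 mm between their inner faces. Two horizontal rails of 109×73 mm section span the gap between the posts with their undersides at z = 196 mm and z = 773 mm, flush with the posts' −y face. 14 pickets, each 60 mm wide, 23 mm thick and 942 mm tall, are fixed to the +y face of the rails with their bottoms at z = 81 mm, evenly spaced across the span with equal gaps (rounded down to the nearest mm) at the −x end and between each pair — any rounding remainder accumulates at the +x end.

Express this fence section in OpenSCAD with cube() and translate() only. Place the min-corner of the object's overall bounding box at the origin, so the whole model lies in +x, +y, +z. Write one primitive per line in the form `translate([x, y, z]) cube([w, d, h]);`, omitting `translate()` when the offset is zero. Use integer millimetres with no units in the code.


cube([109, 109, 1101]);
translate([2233, 0, 0]) cube([109, 109, 1101]);
translate([109, 0, 196]) cube([2124, 109, 73]);
translate([109, 0, 773]) cube([2124, 109, 73]);
translate([194, 109, 81]) cube([60, 23, 942]);
translate([339, 109, 81]) cube([60, 23, 942]);
translate([484, 109, 81]) cube([60, 23, 942]);
translate([629, 109, 81]) cube([60, 23, 942]);
translate([774, 109, 81]) cube([60, 23, 942]);
translate([919, 109, 81]) cube([60, 23, 942]);
translate([1064, 109, 81]) cube([60, 23, 942]);
translate([1209, 109, 81]) cube([60, 23, 942]);
translate([1354, 109, 81]) cube([60, 23, 942]);
translate([1499, 109, 81]) cube([60, 23, 942]);
translate([1644, 109, 81]) cube([60, 23, 942]);
translate([1789, 109, 81]) cube([60, 23, 942]);
translate([1934, 109, 81]) cube([60, 23, 942]);
translate([2079, 109, 81]) cube([60, 23, 942]);


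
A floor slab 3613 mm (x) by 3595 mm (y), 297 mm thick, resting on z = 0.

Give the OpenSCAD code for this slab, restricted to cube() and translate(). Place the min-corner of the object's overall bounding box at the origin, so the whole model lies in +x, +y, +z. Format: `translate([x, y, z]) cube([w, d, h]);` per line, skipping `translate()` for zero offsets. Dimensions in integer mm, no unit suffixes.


cube([3613, 3595, 297]);


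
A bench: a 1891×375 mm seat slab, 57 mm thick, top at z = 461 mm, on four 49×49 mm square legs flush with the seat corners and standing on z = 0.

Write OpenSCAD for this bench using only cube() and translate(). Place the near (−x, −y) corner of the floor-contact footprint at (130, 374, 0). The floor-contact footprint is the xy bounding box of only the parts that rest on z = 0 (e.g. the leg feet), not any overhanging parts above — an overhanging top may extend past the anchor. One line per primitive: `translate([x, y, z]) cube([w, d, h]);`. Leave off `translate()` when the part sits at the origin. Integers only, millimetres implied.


// leg_h = 461 − 57 = 404
translate([130, 374, 404]) cube([1891, 375, 57]);
translate([130, 374, 0]) cube([49, 49, 404]);
translate([130, 700, 0]) cube([49, 49, 404]);
translate([1972, 374, 0]) cube([49, 49, 404]);
translate([1972, 700, 0]) cube([49, 49, 404]);


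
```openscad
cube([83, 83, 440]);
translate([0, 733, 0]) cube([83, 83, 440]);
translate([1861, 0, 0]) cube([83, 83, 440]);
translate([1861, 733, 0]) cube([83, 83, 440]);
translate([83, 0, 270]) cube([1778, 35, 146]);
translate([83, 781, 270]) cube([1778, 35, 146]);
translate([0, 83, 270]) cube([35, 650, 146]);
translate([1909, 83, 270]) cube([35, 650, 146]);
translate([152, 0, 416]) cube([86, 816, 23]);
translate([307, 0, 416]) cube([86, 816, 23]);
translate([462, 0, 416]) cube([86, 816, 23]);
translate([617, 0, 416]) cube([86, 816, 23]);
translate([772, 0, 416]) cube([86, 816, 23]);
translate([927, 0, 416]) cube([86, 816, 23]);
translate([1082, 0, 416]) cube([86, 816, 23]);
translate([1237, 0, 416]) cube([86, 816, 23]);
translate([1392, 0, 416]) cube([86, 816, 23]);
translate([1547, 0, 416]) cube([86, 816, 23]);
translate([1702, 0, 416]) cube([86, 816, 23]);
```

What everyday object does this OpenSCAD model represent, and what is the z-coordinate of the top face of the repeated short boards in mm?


A bed frame. The slat-top height is 439 mm.

Four posts, four rails, and a row of slats — a bed frame. Slats sit on the rails at z = 270 + 146 = 416; with slat thickness 23, the top is 439 mm.


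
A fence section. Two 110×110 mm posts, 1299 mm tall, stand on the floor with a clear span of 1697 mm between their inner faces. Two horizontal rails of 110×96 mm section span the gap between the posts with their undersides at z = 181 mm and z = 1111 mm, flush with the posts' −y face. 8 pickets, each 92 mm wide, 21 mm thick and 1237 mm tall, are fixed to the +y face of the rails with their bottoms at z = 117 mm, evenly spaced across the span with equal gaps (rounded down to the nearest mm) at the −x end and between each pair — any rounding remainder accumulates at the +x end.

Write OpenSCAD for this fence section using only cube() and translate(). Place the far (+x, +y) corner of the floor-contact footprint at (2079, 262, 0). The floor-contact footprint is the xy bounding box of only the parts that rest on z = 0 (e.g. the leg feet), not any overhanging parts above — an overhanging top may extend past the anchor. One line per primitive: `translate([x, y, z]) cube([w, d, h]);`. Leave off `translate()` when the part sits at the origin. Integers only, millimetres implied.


translate([162, 152, 0]) cube([110, 110, 1299]);
translate([1969, 152, 0]) cube([110, 110, 1299]);
translate([272, 152, 181]) cube([1697, 110, 96]);
translate([272, 152, 1111]) cube([1697, 110, 96]);
translate([378, 262, 117]) cube([92, 21, 1237]);
translate([576, 262, 117]) cube([92, 21, 1237]);
translate([774, 262, 117]) cube([92, 21, 1237]);
translate([972, 262, 117]) cube([92, 21, 1237]);
translate([1170, 262, 117]) cube([92, 21, 1237]);
translate([1368, 262, 117]) cube([92, 21, 1237]);
translate([1566, 262, 117]) cube([92, 21, 1237]);
translate([1764, 262, 117]) cube([92, 21, 1237]);


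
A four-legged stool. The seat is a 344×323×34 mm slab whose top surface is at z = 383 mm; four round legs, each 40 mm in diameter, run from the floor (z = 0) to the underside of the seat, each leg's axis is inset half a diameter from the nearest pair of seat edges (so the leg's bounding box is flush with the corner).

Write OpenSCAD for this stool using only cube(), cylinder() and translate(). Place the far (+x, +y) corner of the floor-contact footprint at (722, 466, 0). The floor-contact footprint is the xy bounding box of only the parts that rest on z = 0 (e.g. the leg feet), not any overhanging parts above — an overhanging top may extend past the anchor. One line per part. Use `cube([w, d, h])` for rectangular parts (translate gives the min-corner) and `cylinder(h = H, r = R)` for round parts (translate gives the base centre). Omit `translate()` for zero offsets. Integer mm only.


// leg_h = 383 - 34 = 349
translate([378, 143, 349]) cube([344, 323, 34]);
translate([398, 163, 0]) cylinder(h = 349, r = 20);
translate([702, 163, 0]) cylinder(h = 349, r = 20);
translate([398, 446, 0]) cylinder(h = 349, r = 20);
translate([702, 446, 0]) cylinder(h = 349, r = 20);


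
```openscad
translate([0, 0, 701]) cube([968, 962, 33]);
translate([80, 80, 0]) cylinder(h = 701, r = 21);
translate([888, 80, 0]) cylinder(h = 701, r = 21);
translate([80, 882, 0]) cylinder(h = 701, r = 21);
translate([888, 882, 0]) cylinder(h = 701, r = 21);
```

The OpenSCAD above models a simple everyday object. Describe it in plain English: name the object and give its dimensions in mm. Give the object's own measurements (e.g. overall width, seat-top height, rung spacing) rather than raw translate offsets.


A table: top 968 mm (x) × 962 mm (y), 33 mm thick, upper face at z = 734 mm, on four round legs of 42 mm diameter, each leg's bounding box inset 59 mm from the nearest pair of top edges from z = 0 to the bottom of the top.


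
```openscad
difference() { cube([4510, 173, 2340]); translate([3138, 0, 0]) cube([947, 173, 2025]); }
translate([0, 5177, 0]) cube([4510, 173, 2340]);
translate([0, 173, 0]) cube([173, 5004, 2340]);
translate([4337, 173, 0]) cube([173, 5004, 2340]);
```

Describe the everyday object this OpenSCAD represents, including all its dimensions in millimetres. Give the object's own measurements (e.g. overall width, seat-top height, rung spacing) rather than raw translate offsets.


A single room: four walls, each 2340 mm tall and 173 mm thick, enclosing an outside footprint 4510×5350 mm (x × y), no floor or roof. The front and back walls (−y and +y sides) run the full x-width; the side walls fit between their inner faces. A door opening 947 mm wide and 2025 mm tall is cut through the front wall from the floor up, its −x edge 3138 mm from the wall's −x end.


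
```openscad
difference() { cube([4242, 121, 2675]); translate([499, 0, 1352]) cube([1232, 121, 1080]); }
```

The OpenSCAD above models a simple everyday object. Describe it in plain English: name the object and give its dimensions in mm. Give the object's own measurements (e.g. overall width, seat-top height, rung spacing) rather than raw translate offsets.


A wall 4242 mm long (x), 121 mm thick (y), 2675 mm tall, with a rectangular window opening cut through it. The opening is 1232 mm wide and 1080 mm tall; its sill is at z = 1352 mm and its near (−x) edge is 499 mm from the wall's −x end. The opening passes through the full wall thickness.


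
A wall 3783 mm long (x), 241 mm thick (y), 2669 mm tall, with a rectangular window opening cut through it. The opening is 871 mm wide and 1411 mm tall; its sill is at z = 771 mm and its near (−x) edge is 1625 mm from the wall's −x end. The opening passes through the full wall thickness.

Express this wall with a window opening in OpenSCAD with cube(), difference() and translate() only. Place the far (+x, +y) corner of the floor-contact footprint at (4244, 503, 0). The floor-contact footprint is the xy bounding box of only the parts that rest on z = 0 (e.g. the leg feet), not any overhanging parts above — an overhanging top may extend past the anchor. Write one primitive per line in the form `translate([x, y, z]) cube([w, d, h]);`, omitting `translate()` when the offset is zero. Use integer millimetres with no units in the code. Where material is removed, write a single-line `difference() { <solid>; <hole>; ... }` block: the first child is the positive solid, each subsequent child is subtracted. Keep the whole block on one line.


difference() { translate([461, 262, 0]) cube([3783, 241, 2669]); translate([2086, 262, 771]) cube([871, 241, 1411]); }
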